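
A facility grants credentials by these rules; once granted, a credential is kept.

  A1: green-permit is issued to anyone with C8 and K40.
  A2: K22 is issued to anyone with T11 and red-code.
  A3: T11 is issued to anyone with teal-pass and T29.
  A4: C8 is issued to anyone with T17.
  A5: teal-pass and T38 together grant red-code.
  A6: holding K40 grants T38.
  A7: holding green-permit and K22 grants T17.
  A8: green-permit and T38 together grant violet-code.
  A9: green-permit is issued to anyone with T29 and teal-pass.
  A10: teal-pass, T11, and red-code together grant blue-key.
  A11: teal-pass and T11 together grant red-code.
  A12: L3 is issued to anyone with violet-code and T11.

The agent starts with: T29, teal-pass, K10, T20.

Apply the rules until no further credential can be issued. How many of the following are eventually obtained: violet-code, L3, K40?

violet-code would need green-permit and T38 (A8), but T38 is never granted.
L3 would need violet-code and T11 (A12), but violet-code is never granted.
No rule produces K40, and it is not given.
None of the 3 are reached.

0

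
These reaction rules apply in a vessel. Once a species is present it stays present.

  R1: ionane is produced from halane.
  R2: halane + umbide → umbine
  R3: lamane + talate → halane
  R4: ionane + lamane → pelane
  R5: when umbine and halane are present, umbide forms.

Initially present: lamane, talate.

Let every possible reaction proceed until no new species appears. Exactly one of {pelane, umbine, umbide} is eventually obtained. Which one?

pelane

lamane and talate present → halane forms (R3).
halane present → ionane forms (R1).
ionane and lamane present → pelane forms (R4).
umbide would need umbine and halane (R5), but umbine never forms. umbine would need halane and umbide (R2), but umbide never forms.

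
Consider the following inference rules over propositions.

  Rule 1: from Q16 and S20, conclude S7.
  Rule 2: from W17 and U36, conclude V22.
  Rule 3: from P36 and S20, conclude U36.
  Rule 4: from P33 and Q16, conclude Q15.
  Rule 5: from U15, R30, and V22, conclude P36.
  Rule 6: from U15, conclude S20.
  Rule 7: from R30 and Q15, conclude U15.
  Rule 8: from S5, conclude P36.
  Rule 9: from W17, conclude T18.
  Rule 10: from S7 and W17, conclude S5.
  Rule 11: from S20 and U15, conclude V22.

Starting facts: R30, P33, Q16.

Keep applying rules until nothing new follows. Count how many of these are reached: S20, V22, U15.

P33 and Q16 hold, so Q15 follows (Rule 4).
R30 and Q15 hold, so U15 follows (Rule 7).
From U15, Rule 6 gives S20.
S20 and U15 hold, so V22 follows (Rule 11).
S20: reached.
V22: reached.
U15: reached.
All 3 are reached.

3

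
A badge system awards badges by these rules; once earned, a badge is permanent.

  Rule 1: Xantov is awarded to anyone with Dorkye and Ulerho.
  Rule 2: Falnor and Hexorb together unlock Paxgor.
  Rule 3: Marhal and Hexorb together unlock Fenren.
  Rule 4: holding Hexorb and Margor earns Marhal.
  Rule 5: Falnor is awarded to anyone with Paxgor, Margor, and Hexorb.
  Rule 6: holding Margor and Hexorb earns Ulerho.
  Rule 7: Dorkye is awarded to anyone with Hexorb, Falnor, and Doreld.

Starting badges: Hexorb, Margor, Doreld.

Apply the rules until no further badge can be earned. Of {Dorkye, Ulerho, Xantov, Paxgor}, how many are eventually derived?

1

With Margor and Hexorb, Ulerho is earned (Rule 6).
Dorkye would need Hexorb, Falnor, and Doreld (Rule 7), but Falnor is never earned.
Ulerho: reached.
Xantov would need Dorkye and Ulerho (Rule 1), but Dorkye is never earned.
Paxgor would need Falnor and Hexorb (Rule 2), but Falnor is never earned.
Reached: Ulerho — 1 of the 4.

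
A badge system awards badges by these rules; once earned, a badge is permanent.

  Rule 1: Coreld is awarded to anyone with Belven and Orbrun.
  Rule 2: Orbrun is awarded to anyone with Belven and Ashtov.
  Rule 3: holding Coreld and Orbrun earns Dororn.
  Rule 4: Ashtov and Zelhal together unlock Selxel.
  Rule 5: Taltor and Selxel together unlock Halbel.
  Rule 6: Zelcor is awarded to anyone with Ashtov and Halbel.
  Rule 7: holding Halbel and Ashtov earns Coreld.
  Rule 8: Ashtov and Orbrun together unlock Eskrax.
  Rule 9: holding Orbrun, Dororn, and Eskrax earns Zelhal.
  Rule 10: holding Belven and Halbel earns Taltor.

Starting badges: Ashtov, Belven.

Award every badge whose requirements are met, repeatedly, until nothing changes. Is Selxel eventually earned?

Yes

With Belven and Ashtov, Orbrun is earned (Rule 2).
With Ashtov and Orbrun, Eskrax is earned (Rule 8).
With Belven and Orbrun, Coreld is earned (Rule 1).
With Coreld and Orbrun, Dororn is earned (Rule 3).
With Orbrun, Dororn, and Eskrax, Zelhal is earned (Rule 9).
With Ashtov and Zelhal, Selxel is earned (Rule 4).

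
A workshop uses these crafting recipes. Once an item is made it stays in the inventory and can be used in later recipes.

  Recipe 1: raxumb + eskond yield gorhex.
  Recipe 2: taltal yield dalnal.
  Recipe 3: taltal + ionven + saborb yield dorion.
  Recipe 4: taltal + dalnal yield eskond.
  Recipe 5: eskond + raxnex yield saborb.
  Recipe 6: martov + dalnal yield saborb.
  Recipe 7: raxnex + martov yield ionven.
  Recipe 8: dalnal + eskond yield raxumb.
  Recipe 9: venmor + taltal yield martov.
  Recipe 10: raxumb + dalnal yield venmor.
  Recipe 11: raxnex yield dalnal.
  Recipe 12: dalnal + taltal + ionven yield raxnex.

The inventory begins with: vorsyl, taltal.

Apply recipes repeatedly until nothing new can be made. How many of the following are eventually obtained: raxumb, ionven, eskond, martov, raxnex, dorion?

Using Recipe 2, taltal makes dalnal.
taltal + dalnal → eskond (Recipe 4).
dalnal + eskond → raxumb (Recipe 8).
raxumb + dalnal → venmor (Recipe 10).
venmor + taltal → martov (Recipe 9).
raxumb: reached.
ionven would need raxnex and martov (Recipe 7), but raxnex is never obtained.
eskond: reached.
martov: reached.
raxnex would need dalnal, taltal, and ionven (Recipe 12), but ionven is never obtained.
dorion would need taltal, ionven, and saborb (Recipe 3), but ionven is never obtained.
Reached: raxumb, eskond, and martov — 3 of the 6.

3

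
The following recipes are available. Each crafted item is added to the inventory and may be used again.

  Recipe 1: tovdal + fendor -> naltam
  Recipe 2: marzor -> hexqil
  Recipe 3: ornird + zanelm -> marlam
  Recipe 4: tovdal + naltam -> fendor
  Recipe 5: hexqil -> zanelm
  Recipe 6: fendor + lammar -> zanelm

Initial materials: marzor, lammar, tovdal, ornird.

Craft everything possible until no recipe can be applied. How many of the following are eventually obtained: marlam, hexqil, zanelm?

3

Using Recipe 2, marzor makes hexqil.
hexqil -> zanelm (Recipe 5).
Using Recipe 3, ornird and zanelm make marlam.
marlam: reached.
hexqil: reached.
zanelm: reached.
All 3 are reached.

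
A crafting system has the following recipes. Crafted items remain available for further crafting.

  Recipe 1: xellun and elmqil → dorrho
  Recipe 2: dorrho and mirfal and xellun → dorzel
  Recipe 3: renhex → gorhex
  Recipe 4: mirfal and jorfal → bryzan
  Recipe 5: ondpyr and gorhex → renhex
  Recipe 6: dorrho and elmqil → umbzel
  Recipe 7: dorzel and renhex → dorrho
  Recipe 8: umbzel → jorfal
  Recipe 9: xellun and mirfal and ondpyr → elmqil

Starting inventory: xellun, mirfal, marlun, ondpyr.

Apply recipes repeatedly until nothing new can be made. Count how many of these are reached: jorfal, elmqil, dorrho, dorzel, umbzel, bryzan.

6

xellun and mirfal and ondpyr → elmqil (Recipe 9).
Using Recipe 1, xellun and elmqil make dorrho.
Using Recipe 2, dorrho, mirfal, and xellun make dorzel.
dorrho and elmqil → umbzel (Recipe 6).
umbzel → jorfal (Recipe 8).
mirfal and jorfal → bryzan (Recipe 4).
jorfal: reached.
elmqil: reached.
dorrho: reached.
dorzel: reached.
umbzel: reached.
bryzan: reached.
All 6 are reached.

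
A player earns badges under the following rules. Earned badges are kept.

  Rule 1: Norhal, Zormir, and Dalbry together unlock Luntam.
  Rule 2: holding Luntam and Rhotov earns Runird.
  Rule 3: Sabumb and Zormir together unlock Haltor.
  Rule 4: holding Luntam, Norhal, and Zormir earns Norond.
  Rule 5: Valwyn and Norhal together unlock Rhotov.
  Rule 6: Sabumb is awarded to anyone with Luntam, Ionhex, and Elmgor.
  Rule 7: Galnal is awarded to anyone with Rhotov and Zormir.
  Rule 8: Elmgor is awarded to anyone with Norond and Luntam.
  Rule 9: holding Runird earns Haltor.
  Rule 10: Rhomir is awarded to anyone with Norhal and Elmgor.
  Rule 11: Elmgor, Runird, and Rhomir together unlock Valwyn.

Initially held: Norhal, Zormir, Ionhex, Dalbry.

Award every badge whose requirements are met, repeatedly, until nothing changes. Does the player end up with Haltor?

With Norhal, Zormir, and Dalbry, Luntam is earned (Rule 1).
With Luntam, Norhal, and Zormir, Norond is earned (Rule 4).
With Norond and Luntam, Elmgor is earned (Rule 8).
With Luntam, Ionhex, and Elmgor, Sabumb is earned (Rule 6).
With Sabumb and Zormir, Haltor is earned (Rule 3).

Yes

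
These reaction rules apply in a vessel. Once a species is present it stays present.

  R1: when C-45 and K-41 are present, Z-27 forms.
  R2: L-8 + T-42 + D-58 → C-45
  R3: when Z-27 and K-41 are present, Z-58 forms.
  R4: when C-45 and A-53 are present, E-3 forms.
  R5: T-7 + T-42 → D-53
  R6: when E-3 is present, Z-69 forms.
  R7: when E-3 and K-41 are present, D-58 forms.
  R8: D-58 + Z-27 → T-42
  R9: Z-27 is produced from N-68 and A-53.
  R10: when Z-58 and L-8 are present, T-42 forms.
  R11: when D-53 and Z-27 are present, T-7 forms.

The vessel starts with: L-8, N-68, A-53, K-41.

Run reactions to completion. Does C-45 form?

C-45 would need L-8, T-42, and D-58 (R2), but D-58 never forms.

No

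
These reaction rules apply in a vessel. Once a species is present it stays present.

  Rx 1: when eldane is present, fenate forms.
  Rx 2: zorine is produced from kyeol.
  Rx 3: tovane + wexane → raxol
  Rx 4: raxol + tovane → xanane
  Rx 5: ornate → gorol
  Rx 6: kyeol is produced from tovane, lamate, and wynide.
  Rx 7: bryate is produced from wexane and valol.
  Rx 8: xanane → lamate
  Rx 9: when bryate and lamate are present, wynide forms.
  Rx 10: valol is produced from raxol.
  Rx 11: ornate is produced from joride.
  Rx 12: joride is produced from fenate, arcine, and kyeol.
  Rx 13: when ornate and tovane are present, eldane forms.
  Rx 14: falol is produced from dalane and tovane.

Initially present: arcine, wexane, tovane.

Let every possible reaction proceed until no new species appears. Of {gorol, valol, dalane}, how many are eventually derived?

tovane and wexane present → raxol forms (Rx 3).
raxol present → valol forms (Rx 10).
gorol would need ornate (Rx 5), but ornate never forms.
valol: reached.
No rule produces dalane, and it is not given.
Reached: valol — 1 of the 3.

1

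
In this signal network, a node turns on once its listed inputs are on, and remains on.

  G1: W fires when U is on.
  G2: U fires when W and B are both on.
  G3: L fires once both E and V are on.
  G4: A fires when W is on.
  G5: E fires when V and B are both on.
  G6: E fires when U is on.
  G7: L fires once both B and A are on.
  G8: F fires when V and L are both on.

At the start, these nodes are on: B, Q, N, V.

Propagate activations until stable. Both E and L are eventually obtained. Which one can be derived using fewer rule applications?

E

E: G5: V and B on → E on. [1 rule application]
L: G5: V and B on → E on. E and V are on, so L fires (G3). [2 rule applications]
E needs fewer.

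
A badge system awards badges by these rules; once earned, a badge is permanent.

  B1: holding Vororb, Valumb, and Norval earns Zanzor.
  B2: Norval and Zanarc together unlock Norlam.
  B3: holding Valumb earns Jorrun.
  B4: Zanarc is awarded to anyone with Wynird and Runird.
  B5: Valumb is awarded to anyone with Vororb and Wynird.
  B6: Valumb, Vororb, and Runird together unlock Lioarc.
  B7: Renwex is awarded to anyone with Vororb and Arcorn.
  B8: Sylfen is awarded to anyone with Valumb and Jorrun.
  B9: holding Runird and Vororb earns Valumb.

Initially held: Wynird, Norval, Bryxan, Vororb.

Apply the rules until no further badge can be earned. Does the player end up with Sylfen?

With Vororb and Wynird, Valumb is earned (B5).
With Valumb, Jorrun is earned (B3).
With Valumb and Jorrun, Sylfen is earned (B8).

Yes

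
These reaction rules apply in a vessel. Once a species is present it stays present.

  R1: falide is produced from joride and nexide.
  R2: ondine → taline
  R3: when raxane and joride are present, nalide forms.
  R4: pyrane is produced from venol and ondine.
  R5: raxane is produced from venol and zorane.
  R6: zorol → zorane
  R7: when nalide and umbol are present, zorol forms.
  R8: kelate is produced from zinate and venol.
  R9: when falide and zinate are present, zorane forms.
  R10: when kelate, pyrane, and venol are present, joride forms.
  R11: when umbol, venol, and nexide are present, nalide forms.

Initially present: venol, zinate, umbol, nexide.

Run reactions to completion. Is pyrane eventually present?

pyrane would need venol and ondine (R4), but ondine never forms.

No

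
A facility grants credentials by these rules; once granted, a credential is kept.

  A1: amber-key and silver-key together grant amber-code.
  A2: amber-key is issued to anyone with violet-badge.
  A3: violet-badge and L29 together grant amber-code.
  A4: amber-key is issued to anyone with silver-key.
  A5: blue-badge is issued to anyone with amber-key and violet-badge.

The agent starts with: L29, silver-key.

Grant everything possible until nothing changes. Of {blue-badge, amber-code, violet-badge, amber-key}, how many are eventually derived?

2

Holding silver-key grants amber-key (A4).
Holding amber-key and silver-key grants amber-code (A1).
blue-badge would need amber-key and violet-badge (A5), but violet-badge is never granted.
amber-code: reached.
No rule produces violet-badge, and it is not given.
amber-key: reached.
Reached: amber-code and amber-key — 2 of the 4.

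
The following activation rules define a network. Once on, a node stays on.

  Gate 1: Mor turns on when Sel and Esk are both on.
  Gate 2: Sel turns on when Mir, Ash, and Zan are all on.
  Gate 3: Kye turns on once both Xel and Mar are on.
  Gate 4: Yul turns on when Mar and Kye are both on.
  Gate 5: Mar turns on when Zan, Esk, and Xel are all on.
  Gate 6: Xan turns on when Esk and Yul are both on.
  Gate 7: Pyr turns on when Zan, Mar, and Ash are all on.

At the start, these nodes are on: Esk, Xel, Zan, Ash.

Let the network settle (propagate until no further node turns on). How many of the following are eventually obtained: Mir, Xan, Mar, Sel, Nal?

Gate 5: Zan, Esk, and Xel on → Mar on.
Gate 3: Xel and Mar on → Kye on.
Mar and Kye are on, so Yul turns on (Gate 4).
Esk and Yul are on, so Xan turns on (Gate 6).
No rule produces Mir, and it is not given.
Xan: reached.
Mar: reached.
Sel would need Mir, Ash, and Zan (Gate 2), but Mir never turns on.
No rule produces Nal, and it is not given.
Reached: Xan and Mar — 2 of the 5.

2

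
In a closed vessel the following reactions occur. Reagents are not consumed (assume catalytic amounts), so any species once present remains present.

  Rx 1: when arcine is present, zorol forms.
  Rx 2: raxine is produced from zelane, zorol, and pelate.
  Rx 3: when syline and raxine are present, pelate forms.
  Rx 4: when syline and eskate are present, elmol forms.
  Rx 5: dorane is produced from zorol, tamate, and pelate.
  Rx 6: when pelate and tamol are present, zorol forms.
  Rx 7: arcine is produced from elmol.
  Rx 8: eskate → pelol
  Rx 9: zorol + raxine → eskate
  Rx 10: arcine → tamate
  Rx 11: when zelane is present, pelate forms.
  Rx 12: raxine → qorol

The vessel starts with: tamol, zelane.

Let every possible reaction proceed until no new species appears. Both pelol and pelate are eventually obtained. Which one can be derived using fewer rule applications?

pelate

pelate: zelane present → pelate forms (Rx 11). [1 rule application]
pelol: zelane present → pelate forms (Rx 11). pelate and tamol present → zorol forms (Rx 6). zelane, zorol, and pelate present → raxine forms (Rx 2). zorol and raxine present → eskate forms (Rx 9). eskate present → pelol forms (Rx 8). [5 rule applications]
pelate needs fewer.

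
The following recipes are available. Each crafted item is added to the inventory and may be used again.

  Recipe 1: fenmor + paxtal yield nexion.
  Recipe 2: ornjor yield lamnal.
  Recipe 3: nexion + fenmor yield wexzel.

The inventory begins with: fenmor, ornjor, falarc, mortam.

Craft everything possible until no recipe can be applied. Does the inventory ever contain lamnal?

Yes

ornjor → lamnal (Recipe 2).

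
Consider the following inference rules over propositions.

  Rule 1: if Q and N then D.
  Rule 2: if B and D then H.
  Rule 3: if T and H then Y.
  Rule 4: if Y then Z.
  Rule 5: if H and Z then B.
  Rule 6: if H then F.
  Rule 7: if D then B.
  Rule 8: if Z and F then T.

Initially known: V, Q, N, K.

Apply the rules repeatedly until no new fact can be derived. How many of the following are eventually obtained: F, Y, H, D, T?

3

From Q and N, Rule 1 gives D.
D holds, so B follows (Rule 7).
From B and D, Rule 2 gives H.
From H, Rule 6 gives F.
F: reached.
Y would need T and H (Rule 3), but T is never established.
H: reached.
D: reached.
T would need Z and F (Rule 8), but Z is never established.
Reached: F, H, and D — 3 of the 5.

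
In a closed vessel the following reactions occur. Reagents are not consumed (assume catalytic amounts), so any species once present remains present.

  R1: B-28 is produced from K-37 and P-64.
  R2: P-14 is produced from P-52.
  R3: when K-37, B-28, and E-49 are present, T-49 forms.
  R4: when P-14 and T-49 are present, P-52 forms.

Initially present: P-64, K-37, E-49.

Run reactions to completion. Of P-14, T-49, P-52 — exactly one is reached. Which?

T-49

K-37 and P-64 present → B-28 forms (R1).
K-37, B-28, and E-49 present → T-49 forms (R3).
P-14 would need P-52 (R2), but P-52 never forms. P-52 would need P-14 and T-49 (R4), but P-14 never forms.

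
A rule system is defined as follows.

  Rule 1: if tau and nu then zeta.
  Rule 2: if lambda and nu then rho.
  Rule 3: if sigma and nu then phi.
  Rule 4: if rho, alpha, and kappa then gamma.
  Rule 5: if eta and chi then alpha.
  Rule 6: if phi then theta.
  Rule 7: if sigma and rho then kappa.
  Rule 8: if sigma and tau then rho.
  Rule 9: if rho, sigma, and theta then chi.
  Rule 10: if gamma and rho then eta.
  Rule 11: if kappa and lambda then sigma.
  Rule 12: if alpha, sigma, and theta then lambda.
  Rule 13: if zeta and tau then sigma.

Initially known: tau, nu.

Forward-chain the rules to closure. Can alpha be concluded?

alpha would need eta and chi (Rule 5), but eta is never established.

No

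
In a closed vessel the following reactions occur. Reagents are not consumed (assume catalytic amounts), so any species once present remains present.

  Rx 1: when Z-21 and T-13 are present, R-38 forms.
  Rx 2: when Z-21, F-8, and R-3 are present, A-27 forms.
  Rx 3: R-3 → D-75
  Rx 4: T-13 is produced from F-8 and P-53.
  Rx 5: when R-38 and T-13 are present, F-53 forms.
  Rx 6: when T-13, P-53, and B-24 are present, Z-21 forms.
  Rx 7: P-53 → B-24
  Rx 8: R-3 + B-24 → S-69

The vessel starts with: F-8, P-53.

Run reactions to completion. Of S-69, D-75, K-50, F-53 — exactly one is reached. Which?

F-8 and P-53 present → T-13 forms (Rx 4).
P-53 present → B-24 forms (Rx 7).
T-13, P-53, and B-24 present → Z-21 forms (Rx 6).
Z-21 and T-13 present → R-38 forms (Rx 1).
R-38 and T-13 present → F-53 forms (Rx 5).
D-75 would need R-3 (Rx 3), but R-3 never forms. S-69 would need R-3 and B-24 (Rx 8), but R-3 never forms. No rule produces K-50, and it is not given.

F-53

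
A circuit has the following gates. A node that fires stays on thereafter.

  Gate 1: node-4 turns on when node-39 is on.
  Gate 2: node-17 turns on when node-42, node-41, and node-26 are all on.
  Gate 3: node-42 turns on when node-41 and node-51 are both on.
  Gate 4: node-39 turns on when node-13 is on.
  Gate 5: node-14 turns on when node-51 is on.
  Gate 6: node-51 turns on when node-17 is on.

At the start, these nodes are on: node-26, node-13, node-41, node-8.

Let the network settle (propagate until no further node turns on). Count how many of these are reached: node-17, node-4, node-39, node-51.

node-13 is on, so node-39 turns on (Gate 4).
Gate 1: node-39 on → node-4 on.
node-17 would need node-42, node-41, and node-26 (Gate 2), but node-42 never turns on.
node-4: reached.
node-39: reached.
node-51 would need node-17 (Gate 6), but node-17 never turns on.
Reached: node-4 and node-39 — 2 of the 4.

2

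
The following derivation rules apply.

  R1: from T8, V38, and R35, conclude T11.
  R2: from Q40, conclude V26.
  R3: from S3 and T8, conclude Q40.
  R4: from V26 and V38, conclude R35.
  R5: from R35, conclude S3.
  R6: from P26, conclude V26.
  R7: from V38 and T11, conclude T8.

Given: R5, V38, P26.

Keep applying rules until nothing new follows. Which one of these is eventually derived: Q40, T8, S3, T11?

P26 holds, so V26 follows (R6).
V26 and V38 hold, so R35 follows (R4).
R35 holds, so S3 follows (R5).
T11 would need T8, V38, and R35 (R1), but T8 is never established. Q40 would need S3 and T8 (R3), but T8 is never established. T8 would need V38 and T11 (R7), but T11 is never established.

S3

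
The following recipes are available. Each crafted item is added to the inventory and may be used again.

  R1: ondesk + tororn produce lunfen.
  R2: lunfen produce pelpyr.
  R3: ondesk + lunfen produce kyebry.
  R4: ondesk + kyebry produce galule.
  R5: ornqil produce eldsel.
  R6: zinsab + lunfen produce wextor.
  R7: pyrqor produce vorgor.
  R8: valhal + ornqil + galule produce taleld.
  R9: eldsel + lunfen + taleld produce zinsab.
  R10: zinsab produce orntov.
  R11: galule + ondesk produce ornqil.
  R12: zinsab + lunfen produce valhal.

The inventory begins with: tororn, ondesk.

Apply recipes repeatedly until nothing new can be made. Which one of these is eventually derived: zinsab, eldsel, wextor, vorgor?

Using R1, ondesk and tororn make lunfen.
ondesk + lunfen → kyebry (R3).
Using R4, ondesk and kyebry make galule.
galule + ondesk → ornqil (R11).
Using R5, ornqil makes eldsel.
wextor would need zinsab and lunfen (R6), but zinsab is never obtained. vorgor would need pyrqor (R7), but pyrqor is never obtained. zinsab would need eldsel, lunfen, and taleld (R9), but taleld is never obtained.

eldsel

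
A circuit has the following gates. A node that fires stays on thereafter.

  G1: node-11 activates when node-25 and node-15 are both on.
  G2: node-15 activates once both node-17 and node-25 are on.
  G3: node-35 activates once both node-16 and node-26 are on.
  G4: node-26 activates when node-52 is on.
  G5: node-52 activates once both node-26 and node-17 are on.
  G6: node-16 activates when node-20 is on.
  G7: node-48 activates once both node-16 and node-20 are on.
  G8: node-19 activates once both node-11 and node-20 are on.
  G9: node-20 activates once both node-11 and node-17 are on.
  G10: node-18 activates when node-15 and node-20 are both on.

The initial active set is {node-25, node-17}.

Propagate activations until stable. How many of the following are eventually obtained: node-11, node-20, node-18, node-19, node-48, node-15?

6

node-17 and node-25 are on, so node-15 activates (G2).
node-25 and node-15 are on, so node-11 activates (G1).
G9: node-11 and node-17 on → node-20 on.
G8: node-11 and node-20 on → node-19 on.
G6: node-20 on → node-16 on.
node-15 and node-20 are on, so node-18 activates (G10).
G7: node-16 and node-20 on → node-48 on.
node-11: reached.
node-20: reached.
node-18: reached.
node-19: reached.
node-48: reached.
node-15: reached.
All 6 are reached.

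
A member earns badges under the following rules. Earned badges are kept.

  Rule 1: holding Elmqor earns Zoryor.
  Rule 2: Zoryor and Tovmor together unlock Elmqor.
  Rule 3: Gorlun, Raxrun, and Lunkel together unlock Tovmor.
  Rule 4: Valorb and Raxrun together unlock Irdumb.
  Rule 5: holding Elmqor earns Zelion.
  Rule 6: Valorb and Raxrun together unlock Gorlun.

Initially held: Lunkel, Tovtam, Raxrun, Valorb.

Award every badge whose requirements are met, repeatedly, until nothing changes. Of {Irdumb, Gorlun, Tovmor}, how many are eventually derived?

3

With Valorb and Raxrun, Gorlun is earned (Rule 6).
With Valorb and Raxrun, Irdumb is earned (Rule 4).
With Gorlun, Raxrun, and Lunkel, Tovmor is earned (Rule 3).
Irdumb: reached.
Gorlun: reached.
Tovmor: reached.
All 3 are reached.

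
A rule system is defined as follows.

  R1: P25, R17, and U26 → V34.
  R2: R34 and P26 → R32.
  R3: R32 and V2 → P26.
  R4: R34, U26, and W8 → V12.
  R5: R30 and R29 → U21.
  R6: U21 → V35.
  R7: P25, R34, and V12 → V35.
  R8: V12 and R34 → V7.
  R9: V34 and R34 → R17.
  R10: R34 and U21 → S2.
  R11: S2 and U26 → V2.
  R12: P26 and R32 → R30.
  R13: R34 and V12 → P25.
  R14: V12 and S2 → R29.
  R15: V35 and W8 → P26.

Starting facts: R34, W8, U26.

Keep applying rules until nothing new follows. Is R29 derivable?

No

R29 would need V12 and S2 (R14), but S2 is never established.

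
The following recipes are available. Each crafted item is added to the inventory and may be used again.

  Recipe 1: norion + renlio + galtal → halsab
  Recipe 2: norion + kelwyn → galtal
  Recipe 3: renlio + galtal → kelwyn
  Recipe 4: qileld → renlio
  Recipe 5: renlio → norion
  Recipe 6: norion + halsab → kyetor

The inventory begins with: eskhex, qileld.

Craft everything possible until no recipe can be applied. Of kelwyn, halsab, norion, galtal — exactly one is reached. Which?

norion

Using Recipe 4, qileld makes renlio.
renlio → norion (Recipe 5).
galtal would need norion and kelwyn (Recipe 2), but kelwyn is never obtained. kelwyn would need renlio and galtal (Recipe 3), but galtal is never obtained. halsab would need norion, renlio, and galtal (Recipe 1), but galtal is never obtained.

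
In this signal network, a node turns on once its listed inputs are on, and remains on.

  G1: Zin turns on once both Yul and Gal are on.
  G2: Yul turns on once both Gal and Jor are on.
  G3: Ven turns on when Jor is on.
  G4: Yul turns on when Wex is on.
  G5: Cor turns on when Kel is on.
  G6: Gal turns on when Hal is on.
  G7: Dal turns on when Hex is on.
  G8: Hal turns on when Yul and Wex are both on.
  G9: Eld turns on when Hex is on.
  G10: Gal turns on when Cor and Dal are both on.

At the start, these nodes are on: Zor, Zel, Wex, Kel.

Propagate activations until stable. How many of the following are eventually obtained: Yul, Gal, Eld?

2

G4: Wex on → Yul on.
Yul and Wex are on, so Hal turns on (G8).
G6: Hal on → Gal on.
Yul: reached.
Gal: reached.
Eld would need Hex (G9), but Hex never turns on.
Reached: Yul and Gal — 2 of the 3.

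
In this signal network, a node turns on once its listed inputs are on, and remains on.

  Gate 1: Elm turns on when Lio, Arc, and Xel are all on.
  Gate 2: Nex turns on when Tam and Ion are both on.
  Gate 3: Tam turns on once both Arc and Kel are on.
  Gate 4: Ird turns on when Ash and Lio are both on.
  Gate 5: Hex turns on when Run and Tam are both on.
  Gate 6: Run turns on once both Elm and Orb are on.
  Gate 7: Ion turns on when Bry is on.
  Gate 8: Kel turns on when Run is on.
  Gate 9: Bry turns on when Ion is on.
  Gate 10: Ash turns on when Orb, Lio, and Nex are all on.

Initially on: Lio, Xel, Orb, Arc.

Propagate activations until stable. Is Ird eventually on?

Ird would need Ash and Lio (Gate 4), but Ash never turns on.

No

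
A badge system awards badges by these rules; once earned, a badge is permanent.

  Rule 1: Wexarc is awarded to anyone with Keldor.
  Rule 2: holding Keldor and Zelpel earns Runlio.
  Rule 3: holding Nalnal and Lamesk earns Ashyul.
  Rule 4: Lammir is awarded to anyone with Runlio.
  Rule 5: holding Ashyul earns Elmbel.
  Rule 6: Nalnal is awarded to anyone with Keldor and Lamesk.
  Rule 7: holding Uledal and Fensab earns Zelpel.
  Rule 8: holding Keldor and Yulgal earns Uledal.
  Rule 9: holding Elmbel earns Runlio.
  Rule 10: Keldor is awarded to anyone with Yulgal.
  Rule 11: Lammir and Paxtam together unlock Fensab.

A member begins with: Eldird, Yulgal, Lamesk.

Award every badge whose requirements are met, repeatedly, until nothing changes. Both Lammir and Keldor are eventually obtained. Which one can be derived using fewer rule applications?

Keldor: With Yulgal, Keldor is earned (Rule 10). [1 rule application]
Lammir: With Yulgal, Keldor is earned (Rule 10). With Keldor and Lamesk, Nalnal is earned (Rule 6). With Nalnal and Lamesk, Ashyul is earned (Rule 3). With Ashyul, Elmbel is earned (Rule 5). With Elmbel, Runlio is earned (Rule 9). With Runlio, Lammir is earned (Rule 4). [6 rule applications]
Keldor needs fewer.

Keldor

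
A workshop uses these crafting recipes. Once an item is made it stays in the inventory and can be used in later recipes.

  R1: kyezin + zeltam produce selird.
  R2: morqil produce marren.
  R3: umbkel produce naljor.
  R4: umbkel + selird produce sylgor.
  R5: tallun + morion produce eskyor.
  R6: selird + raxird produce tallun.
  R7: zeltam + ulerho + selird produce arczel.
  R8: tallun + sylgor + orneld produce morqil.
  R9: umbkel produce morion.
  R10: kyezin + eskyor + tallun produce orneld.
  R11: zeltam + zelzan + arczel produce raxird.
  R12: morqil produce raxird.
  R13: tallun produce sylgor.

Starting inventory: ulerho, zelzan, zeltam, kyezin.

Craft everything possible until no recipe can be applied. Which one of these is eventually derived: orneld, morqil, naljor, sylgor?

Using R1, kyezin and zeltam make selird.
Using R7, zeltam, ulerho, and selird make arczel.
Using R11, zeltam, zelzan, and arczel make raxird.
selird + raxird → tallun (R6).
Using R13, tallun makes sylgor.
orneld would need kyezin, eskyor, and tallun (R10), but eskyor is never obtained. morqil would need tallun, sylgor, and orneld (R8), but orneld is never obtained. naljor would need umbkel (R3), but umbkel is never obtained.

sylgor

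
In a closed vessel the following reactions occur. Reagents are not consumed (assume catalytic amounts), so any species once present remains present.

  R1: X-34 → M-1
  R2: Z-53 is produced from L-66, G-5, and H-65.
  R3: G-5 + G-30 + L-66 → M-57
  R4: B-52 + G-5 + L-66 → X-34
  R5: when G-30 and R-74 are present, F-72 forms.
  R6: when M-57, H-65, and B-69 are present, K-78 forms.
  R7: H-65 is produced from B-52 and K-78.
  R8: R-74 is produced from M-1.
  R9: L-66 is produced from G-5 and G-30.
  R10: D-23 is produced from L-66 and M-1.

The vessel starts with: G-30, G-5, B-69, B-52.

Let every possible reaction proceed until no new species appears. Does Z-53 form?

Z-53 would need L-66, G-5, and H-65 (R2), but H-65 never forms.

No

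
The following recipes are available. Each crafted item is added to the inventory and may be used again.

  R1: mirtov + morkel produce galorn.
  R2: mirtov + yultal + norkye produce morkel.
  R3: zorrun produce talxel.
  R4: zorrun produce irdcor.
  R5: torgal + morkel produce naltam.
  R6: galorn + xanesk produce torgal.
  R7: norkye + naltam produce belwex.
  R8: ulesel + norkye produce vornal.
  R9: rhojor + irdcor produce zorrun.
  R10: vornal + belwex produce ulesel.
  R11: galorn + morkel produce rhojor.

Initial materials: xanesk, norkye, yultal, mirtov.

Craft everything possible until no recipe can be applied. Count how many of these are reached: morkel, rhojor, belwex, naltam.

4

mirtov + yultal + norkye → morkel (R2).
mirtov + morkel → galorn (R1).
galorn + morkel → rhojor (R11).
galorn + xanesk → torgal (R6).
torgal + morkel → naltam (R5).
Using R7, norkye and naltam make belwex.
morkel: reached.
rhojor: reached.
belwex: reached.
naltam: reached.
All 4 are reached.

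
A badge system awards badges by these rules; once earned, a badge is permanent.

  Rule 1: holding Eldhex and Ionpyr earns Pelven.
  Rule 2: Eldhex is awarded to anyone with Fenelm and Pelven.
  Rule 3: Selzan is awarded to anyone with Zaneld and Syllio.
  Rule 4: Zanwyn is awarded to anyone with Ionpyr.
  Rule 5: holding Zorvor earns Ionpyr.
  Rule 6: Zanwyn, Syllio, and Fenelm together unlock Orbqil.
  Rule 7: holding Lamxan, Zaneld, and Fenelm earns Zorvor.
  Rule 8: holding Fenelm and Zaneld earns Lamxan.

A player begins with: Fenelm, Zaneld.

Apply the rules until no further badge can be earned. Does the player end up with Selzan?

No

Selzan would need Zaneld and Syllio (Rule 3), but Syllio is never earned.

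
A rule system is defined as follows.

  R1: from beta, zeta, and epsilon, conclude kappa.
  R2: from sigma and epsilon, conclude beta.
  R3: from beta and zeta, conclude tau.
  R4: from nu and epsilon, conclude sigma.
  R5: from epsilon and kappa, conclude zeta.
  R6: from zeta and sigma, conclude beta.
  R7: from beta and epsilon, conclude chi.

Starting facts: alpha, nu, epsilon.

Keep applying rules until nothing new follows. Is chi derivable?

Yes

From nu and epsilon, R4 gives sigma.
From sigma and epsilon, R2 gives beta.
From beta and epsilon, R7 gives chi.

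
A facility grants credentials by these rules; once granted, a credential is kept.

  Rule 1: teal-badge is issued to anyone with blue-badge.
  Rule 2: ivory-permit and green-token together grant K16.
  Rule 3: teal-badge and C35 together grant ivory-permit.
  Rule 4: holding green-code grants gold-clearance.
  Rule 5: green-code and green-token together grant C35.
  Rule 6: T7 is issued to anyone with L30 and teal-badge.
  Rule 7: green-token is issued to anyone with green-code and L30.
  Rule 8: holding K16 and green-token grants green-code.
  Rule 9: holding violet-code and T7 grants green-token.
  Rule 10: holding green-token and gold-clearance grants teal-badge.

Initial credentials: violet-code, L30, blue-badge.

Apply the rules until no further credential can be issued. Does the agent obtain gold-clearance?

No

gold-clearance would need green-code (Rule 4), but green-code is never granted.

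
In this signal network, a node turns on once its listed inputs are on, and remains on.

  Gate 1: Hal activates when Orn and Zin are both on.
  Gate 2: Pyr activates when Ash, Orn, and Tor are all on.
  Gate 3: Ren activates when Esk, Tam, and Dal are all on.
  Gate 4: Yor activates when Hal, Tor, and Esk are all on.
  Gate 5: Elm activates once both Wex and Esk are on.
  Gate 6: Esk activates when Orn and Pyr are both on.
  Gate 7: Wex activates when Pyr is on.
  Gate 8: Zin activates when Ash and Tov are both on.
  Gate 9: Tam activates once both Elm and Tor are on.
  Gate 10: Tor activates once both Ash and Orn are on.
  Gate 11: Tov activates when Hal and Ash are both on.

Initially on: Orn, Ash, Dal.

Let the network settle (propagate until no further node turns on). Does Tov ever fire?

Tov would need Hal and Ash (Gate 11), but Hal never turns on.

No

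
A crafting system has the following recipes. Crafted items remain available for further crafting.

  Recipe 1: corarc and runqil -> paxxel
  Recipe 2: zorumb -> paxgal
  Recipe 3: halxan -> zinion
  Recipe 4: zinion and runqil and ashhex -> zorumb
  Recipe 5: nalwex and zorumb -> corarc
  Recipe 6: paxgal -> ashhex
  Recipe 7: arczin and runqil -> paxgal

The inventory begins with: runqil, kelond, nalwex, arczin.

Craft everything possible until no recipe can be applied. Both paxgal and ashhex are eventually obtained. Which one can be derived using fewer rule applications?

paxgal

paxgal: arczin and runqil -> paxgal (Recipe 7). [1 rule application]
ashhex: arczin and runqil -> paxgal (Recipe 7). Using Recipe 6, paxgal makes ashhex. [2 rule applications]
paxgal needs fewer.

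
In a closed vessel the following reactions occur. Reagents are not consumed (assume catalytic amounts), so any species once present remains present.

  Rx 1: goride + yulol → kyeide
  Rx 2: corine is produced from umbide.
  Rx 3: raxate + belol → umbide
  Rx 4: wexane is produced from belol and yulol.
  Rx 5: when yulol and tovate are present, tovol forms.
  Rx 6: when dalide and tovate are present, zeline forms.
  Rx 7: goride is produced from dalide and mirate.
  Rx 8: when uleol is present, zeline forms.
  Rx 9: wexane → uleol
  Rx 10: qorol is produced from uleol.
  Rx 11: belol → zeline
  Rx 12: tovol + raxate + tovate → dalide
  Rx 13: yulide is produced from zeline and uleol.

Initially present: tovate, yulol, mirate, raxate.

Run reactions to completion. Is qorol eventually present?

qorol would need uleol (Rx 10), but uleol never forms.

No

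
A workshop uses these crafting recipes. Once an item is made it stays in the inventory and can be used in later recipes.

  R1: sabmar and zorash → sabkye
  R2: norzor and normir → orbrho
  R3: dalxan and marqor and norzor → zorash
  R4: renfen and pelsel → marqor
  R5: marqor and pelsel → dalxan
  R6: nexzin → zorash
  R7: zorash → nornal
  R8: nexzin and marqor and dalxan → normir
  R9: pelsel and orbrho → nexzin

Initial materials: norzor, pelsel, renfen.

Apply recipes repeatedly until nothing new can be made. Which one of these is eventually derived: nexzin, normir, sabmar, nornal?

Using R4, renfen and pelsel make marqor.
Using R5, marqor and pelsel make dalxan.
dalxan and marqor and norzor → zorash (R3).
zorash → nornal (R7).
No rule produces sabmar, and it is not given. normir would need nexzin, marqor, and dalxan (R8), but nexzin is never obtained. nexzin would need pelsel and orbrho (R9), but orbrho is never obtained.

nornal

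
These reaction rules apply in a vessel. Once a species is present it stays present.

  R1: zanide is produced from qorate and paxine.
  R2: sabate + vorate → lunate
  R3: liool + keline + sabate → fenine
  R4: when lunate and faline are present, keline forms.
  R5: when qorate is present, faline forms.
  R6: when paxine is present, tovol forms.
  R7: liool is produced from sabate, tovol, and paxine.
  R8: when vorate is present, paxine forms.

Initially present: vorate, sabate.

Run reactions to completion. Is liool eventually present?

vorate present → paxine forms (R8).
paxine present → tovol forms (R6).
sabate, tovol, and paxine present → liool forms (R7).

Yes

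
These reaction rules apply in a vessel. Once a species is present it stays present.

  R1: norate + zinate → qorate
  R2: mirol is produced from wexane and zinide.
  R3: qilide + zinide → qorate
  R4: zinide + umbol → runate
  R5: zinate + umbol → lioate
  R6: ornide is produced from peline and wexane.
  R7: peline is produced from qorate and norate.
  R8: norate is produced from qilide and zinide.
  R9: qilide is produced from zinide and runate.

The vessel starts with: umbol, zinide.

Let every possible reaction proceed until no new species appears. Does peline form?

Yes

zinide and umbol present → runate forms (R4).
zinide and runate present → qilide forms (R9).
qilide and zinide present → qorate forms (R3).
qilide and zinide present → norate forms (R8).
qorate and norate present → peline forms (R7).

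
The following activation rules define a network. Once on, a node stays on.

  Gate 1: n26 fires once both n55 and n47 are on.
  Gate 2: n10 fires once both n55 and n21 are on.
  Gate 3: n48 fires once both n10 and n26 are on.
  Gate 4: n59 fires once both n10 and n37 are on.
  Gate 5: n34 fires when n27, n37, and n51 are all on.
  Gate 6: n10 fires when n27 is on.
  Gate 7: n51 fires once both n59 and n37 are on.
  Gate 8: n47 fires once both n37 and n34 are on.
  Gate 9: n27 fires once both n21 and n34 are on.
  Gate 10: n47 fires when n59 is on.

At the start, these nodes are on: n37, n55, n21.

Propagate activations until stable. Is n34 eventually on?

No

n34 would need n27, n37, and n51 (Gate 5), but n27 never turns on.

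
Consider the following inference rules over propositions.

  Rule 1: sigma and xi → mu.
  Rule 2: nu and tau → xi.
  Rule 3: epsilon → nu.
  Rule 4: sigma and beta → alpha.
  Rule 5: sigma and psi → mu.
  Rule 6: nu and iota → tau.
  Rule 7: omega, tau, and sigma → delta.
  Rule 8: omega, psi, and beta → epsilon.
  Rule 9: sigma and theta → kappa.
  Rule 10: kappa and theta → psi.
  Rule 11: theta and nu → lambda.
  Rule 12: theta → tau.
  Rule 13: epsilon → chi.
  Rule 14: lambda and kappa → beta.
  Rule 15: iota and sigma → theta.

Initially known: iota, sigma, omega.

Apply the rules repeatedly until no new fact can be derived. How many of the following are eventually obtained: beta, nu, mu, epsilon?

From iota and sigma, Rule 15 gives theta.
sigma and theta hold, so kappa follows (Rule 9).
From kappa and theta, Rule 10 gives psi.
From sigma and psi, Rule 5 gives mu.
beta would need lambda and kappa (Rule 14), but lambda is never established.
nu would need epsilon (Rule 3), but epsilon is never established.
mu: reached.
epsilon would need omega, psi, and beta (Rule 8), but beta is never established.
Reached: mu — 1 of the 4.

1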